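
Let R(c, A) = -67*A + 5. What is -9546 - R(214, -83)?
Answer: -15112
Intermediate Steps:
R(c, A) = 5 - 67*A
-9546 - R(214, -83) = -9546 - (5 - 67*(-83)) = -9546 - (5 + 5561) = -9546 - 1*5566 = -9546 - 5566 = -15112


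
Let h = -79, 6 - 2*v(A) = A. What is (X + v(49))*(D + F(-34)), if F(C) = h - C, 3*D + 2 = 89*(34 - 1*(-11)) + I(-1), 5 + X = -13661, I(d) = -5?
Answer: -35249875/2 ≈ -1.7625e+7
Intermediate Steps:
v(A) = 3 - A/2
X = -13666 (X = -5 - 13661 = -13666)
D = 3998/3 (D = -⅔ + (89*(34 - 1*(-11)) - 5)/3 = -⅔ + (89*(34 + 11) - 5)/3 = -⅔ + (89*45 - 5)/3 = -⅔ + (4005 - 5)/3 = -⅔ + (⅓)*4000 = -⅔ + 4000/3 = 3998/3 ≈ 1332.7)
F(C) = -79 - C
(X + v(49))*(D + F(-34)) = (-13666 + (3 - ½*49))*(3998/3 + (-79 - 1*(-34))) = (-13666 + (3 - 49/2))*(3998/3 + (-79 + 34)) = (-13666 - 43/2)*(3998/3 - 45) = -27375/2*3863/3 = -35249875/2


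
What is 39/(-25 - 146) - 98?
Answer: -5599/57 ≈ -98.228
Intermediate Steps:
39/(-25 - 146) - 98 = 39/(-171) - 98 = 39*(-1/171) - 98 = -13/57 - 98 = -5599/57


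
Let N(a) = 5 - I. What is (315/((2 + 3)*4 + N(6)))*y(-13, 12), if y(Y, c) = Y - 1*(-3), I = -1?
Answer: -1575/13 ≈ -121.15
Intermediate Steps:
N(a) = 6 (N(a) = 5 - 1*(-1) = 5 + 1 = 6)
y(Y, c) = 3 + Y (y(Y, c) = Y + 3 = 3 + Y)
(315/((2 + 3)*4 + N(6)))*y(-13, 12) = (315/((2 + 3)*4 + 6))*(3 - 13) = (315/(5*4 + 6))*(-10) = (315/(20 + 6))*(-10) = (315/26)*(-10) = -1575/13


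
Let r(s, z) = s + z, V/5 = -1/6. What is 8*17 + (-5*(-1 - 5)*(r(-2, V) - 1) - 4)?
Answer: 17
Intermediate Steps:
V = -5/6 (V = 5*(-1/6) = -5/6 ≈ -0.83333)
8*17 + (-5*(-1 - 5)*(r(-2, V) - 1) - 4) = 8*17 + (-5*(-1 - 5)*((-2 - 5/6) - 1) - 4) = 136 + (-(-30)*(-17/6 - 1) - 4) = 136 + (-(-30)*(-23)/6 - 4) = 136 + (-5*23 - 4) = 136 + (-115 - 4) = 136 - 119 = 17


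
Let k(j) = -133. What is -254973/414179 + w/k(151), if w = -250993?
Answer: 103922118338/55085807 ≈ 1886.5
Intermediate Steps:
-254973/414179 + w/k(151) = -254973/414179 - 250993/(-133) = -254973*1/414179 - 250993*(-1/133) = -254973/414179 + 250993/133 = 103922118338/55085807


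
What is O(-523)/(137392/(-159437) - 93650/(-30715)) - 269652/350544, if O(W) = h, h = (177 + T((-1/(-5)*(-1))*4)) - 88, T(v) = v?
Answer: 2062782725787317/52149650773540 ≈ 39.555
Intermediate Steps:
h = 441/5 (h = (177 + (-1/(-5)*(-1))*4) - 88 = (177 + (-1*(-⅕)*(-1))*4) - 88 = (177 + ((⅕)*(-1))*4) - 88 = (177 - ⅕*4) - 88 = (177 - ⅘) - 88 = 881/5 - 88 = 441/5 ≈ 88.200)
O(W) = 441/5
O(-523)/(137392/(-159437) - 93650/(-30715)) - 269652/350544 = 441/(5*(137392/(-159437) - 93650/(-30715))) - 269652/350544 = 441/(5*(137392*(-1/159437) - 93650*(-1/30715))) - 269652*1/350544 = 441/(5*(-137392/159437 + 18730/6143)) - 22471/29212 = 441/(5*(2142255954/979421491)) - 22471/29212 = (441/5)*(979421491/2142255954) - 22471/29212 = 143974959177/3570426590 - 22471/29212 = 2062782725787317/52149650773540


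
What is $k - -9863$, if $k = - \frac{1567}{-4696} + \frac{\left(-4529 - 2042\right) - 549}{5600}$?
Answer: $\frac{1620928553}{164360} \approx 9862.1$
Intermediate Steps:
$k = - \frac{154127}{164360}$ ($k = \left(-1567\right) \left(- \frac{1}{4696}\right) + \left(-6571 - 549\right) \frac{1}{5600} = \frac{1567}{4696} - \frac{89}{70} = - \frac{154127}{164360} \approx -0.93774$)
$k - -9863 = - \frac{154127}{164360} - -9863 = - \frac{154127}{164360} + 9863 = \frac{1620928553}{164360}$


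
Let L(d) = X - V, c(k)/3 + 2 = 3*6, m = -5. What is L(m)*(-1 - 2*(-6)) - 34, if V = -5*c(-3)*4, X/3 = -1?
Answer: 10493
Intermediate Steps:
X = -3 (X = 3*(-1) = -3)
c(k) = 48 (c(k) = -6 + 3*(3*6) = -6 + 3*18 = -6 + 54 = 48)
V = -960 (V = -5*48*4 = -240*4 = -960)
L(d) = 957 (L(d) = -3 - 1*(-960) = -3 + 960 = 957)
L(m)*(-1 - 2*(-6)) - 34 = 957*(-1 - 2*(-6)) - 34 = 957*(-1 + 12) - 34 = 957*11 - 34 = 10527 - 34 = 10493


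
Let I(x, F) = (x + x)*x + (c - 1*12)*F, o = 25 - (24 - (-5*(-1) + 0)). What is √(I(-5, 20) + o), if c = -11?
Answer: 2*I*√101 ≈ 20.1*I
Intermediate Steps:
o = 6 (o = 25 - (24 - (5 + 0)) = 25 - (24 - 1*5) = 25 - (24 - 5) = 25 - 1*19 = 25 - 19 = 6)
I(x, F) = -23*F + 2*x² (I(x, F) = (x + x)*x + (-11 - 1*12)*F = (2*x)*x + (-11 - 12)*F = 2*x² - 23*F = -23*F + 2*x²)
√(I(-5, 20) + o) = √((-23*20 + 2*(-5)²) + 6) = √((-460 + 2*25) + 6) = √((-460 + 50) + 6) = √(-410 + 6) = √(-404) = 2*I*√101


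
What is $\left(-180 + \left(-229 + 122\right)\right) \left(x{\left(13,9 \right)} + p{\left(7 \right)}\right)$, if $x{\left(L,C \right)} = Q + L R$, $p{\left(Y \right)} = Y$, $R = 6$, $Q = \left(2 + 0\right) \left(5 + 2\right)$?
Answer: $-28413$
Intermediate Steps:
$Q = 14$ ($Q = 2 \cdot 7 = 14$)
$x{\left(L,C \right)} = 14 + 6 L$ ($x{\left(L,C \right)} = 14 + L 6 = 14 + 6 L$)
$\left(-180 + \left(-229 + 122\right)\right) \left(x{\left(13,9 \right)} + p{\left(7 \right)}\right) = \left(-180 + \left(-229 + 122\right)\right) \left(\left(14 + 6 \cdot 13\right) + 7\right) = \left(-180 - 107\right) \left(\left(14 + 78\right) + 7\right) = - 287 \left(92 + 7\right) = \left(-287\right) 99 = -28413$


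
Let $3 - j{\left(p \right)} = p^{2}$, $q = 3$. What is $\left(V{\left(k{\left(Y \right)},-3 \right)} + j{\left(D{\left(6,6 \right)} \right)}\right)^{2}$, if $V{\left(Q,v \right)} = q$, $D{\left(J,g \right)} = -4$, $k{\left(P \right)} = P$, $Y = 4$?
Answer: $100$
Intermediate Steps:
$V{\left(Q,v \right)} = 3$
$j{\left(p \right)} = 3 - p^{2}$
$\left(V{\left(k{\left(Y \right)},-3 \right)} + j{\left(D{\left(6,6 \right)} \right)}\right)^{2} = \left(3 + \left(3 - \left(-4\right)^{2}\right)\right)^{2} = \left(3 + \left(3 - 16\right)\right)^{2} = \left(3 - 13\right)^{2} = \left(-10\right)^{2} = 100$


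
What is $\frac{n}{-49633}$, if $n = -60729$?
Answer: $\frac{60729}{49633} \approx 1.2236$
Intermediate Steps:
$\frac{n}{-49633} = - \frac{60729}{-49633} = \left(-60729\right) \left(- \frac{1}{49633}\right) = \frac{60729}{49633}$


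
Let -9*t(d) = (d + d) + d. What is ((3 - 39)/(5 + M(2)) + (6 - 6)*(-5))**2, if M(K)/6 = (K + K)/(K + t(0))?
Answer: 1296/289 ≈ 4.4844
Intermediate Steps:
t(d) = -d/3 (t(d) = -((d + d) + d)/9 = -(2*d + d)/9 = -d/3)
M(K) = 12 (M(K) = 6*((K + K)/(K - 1/3*0)) = 6*((2*K)/(K + 0)) = 6*((2*K)/K) = 6*2 = 12)
((3 - 39)/(5 + M(2)) + (6 - 6)*(-5))**2 = ((3 - 39)/(5 + 12) + (6 - 6)*(-5))**2 = (-36/17 + 0*(-5))**2 = (-36*1/17 + 0)**2 = (-36/17 + 0)**2 = (-36/17)**2 = 1296/289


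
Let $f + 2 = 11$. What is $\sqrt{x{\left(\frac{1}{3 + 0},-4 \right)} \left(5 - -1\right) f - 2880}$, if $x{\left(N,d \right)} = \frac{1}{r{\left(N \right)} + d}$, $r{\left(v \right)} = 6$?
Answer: $3 i \sqrt{317} \approx 53.413 i$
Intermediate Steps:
$f = 9$ ($f = -2 + 11 = 9$)
$x{\left(N,d \right)} = \frac{1}{6 + d}$
$\sqrt{x{\left(\frac{1}{3 + 0},-4 \right)} \left(5 - -1\right) f - 2880} = \sqrt{\frac{5 - -1}{6 - 4} \cdot 9 - 2880} = \sqrt{\frac{5 + 1}{2} \cdot 9 - 2880} = \sqrt{\frac{1}{2} \cdot 6 \cdot 9 - 2880} = \sqrt{3 \cdot 9 - 2880} = \sqrt{27 - 2880} = \sqrt{-2853} = 3 i \sqrt{317}$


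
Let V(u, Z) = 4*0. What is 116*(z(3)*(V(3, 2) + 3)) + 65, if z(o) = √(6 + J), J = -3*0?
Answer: 65 + 348*√6 ≈ 917.42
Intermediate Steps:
V(u, Z) = 0
J = 0
z(o) = √6 (z(o) = √(6 + 0) = √6)
116*(z(3)*(V(3, 2) + 3)) + 65 = 116*(√6*(0 + 3)) + 65 = 116*(√6*3) + 65 = 116*(3*√6) + 65 = 348*√6 + 65 = 65 + 348*√6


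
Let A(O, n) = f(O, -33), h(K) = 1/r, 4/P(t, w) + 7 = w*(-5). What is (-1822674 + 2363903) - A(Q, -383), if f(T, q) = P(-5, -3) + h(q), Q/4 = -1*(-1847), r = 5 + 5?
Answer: 2706142/5 ≈ 5.4123e+5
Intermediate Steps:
P(t, w) = 4/(-7 - 5*w) (P(t, w) = 4/(-7 + w*(-5)) = 4/(-7 - 5*w))
r = 10
Q = 7388 (Q = 4*(-1*(-1847)) = 4*1847 = 7388)
h(K) = ⅒ (h(K) = 1/10 = ⅒)
f(T, q) = ⅗ (f(T, q) = -4/(7 + 5*(-3)) + ⅒ = -4/(7 - 15) + ⅒ = -4/(-8) + ⅒ = -4*(-⅛) + ⅒ = ½ + ⅒ = ⅗)
A(O, n) = ⅗
(-1822674 + 2363903) - A(Q, -383) = (-1822674 + 2363903) - 1*⅗ = 541229 - ⅗ = 2706142/5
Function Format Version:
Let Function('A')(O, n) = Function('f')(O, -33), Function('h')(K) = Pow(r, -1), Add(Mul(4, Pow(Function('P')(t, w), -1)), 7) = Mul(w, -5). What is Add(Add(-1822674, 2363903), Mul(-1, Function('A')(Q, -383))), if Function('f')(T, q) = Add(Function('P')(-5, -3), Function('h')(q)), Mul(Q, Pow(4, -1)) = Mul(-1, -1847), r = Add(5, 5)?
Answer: Rational(2706142, 5) ≈ 5.4123e+5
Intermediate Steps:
Function('P')(t, w) = Mul(4, Pow(Add(-7, Mul(-5, w)), -1)) (Function('P')(t, w) = Mul(4, Pow(Add(-7, Mul(w, -5)), -1)) = Mul(4, Pow(Add(-7, Mul(-5, w)), -1)))
r = 10
Q = 7388 (Q = Mul(4, Mul(-1, -1847)) = Mul(4, 1847) = 7388)
Function('h')(K) = Rational(1, 10) (Function('h')(K) = Pow(10, -1) = Rational(1, 10))
Function('f')(T, q) = Rational(3, 5) (Function('f')(T, q) = Add(Mul(-4, Pow(Add(7, Mul(5, -3)), -1)), Rational(1, 10)) = Add(Mul(-4, Pow(Add(7, -15), -1)), Rational(1, 10)) = Add(Mul(-4, Pow(-8, -1)), Rational(1, 10)) = Add(Mul(-4, Rational(-1, 8)), Rational(1, 10)) = Add(Rational(1, 2), Rational(1, 10)) = Rational(3, 5))
Function('A')(O, n) = Rational(3, 5)
Add(Add(-1822674, 2363903), Mul(-1, Function('A')(Q, -383))) = Add(Add(-1822674, 2363903), Mul(-1, Rational(3, 5))) = Add(541229, Rational(-3, 5)) = Rational(2706142, 5)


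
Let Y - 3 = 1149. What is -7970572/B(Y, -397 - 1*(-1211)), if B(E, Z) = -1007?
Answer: 7970572/1007 ≈ 7915.2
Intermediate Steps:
Y = 1152 (Y = 3 + 1149 = 1152)
-7970572/B(Y, -397 - 1*(-1211)) = -7970572/(-1007) = -7970572*(-1/1007) = 7970572/1007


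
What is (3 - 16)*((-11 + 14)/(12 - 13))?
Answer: 39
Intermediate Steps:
(3 - 16)*((-11 + 14)/(12 - 13)) = -39/(-1) = -39*(-1) = -13*(-3) = 39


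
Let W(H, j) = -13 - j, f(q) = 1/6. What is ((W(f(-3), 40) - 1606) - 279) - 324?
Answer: -2262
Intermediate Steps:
f(q) = ⅙
((W(f(-3), 40) - 1606) - 279) - 324 = (((-13 - 1*40) - 1606) - 279) - 324 = (((-13 - 40) - 1606) - 279) - 324 = ((-53 - 1606) - 279) - 324 = (-1659 - 279) - 324 = -1938 - 324 = -2262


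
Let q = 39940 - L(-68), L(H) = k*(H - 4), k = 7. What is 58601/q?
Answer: 58601/40444 ≈ 1.4489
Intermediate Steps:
L(H) = -28 + 7*H (L(H) = 7*(H - 4) = 7*(-4 + H) = -28 + 7*H)
q = 40444 (q = 39940 - (-28 + 7*(-68)) = 39940 - (-28 - 476) = 39940 - 1*(-504) = 39940 + 504 = 40444)
58601/q = 58601/40444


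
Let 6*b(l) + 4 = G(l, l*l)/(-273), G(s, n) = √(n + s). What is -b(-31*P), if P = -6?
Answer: ⅔ + √34782/1638 ≈ 0.78052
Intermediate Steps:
b(l) = -⅔ - √(l + l²)/1638 (b(l) = -⅔ + (√(l*l + l)/(-273))/6 = -⅔ + (√(l² + l)*(-1/273))/6 = -⅔ + (√(l + l²)*(-1/273))/6 = -⅔ + (-√(l + l²)/273)/6 = -⅔ - √(l + l²)/1638)
-b(-31*P) = -(-⅔ - √186*√(1 - 31*(-6))/1638) = -(-⅔ - √186*√(1 + 186)/1638) = -(-⅔ - √34782/1638) = ⅔ + √34782/1638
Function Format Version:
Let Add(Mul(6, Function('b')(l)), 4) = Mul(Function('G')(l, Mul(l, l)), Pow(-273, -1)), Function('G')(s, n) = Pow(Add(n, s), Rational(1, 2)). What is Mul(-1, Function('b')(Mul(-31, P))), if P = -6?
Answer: Add(Rational(2, 3), Mul(Rational(1, 1638), Pow(34782, Rational(1, 2)))) ≈ 0.78052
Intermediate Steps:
Function('b')(l) = Add(Rational(-2, 3), Mul(Rational(-1, 1638), Pow(Add(l, Pow(l, 2)), Rational(1, 2)))) (Function('b')(l) = Add(Rational(-2, 3), Mul(Rational(1, 6), Mul(Pow(Add(Mul(l, l), l), Rational(1, 2)), Pow(-273, -1)))) = Add(Rational(-2, 3), Mul(Rational(1, 6), Mul(Pow(Add(Pow(l, 2), l), Rational(1, 2)), Rational(-1, 273)))) = Add(Rational(-2, 3), Mul(Rational(1, 6), Mul(Pow(Add(l, Pow(l, 2)), Rational(1, 2)), Rational(-1, 273)))) = Add(Rational(-2, 3), Mul(Rational(1, 6), Mul(Rational(-1, 273), Pow(Add(l, Pow(l, 2)), Rational(1, 2))))) = Add(Rational(-2, 3), Mul(Rational(-1, 1638), Pow(Add(l, Pow(l, 2)), Rational(1, 2)))))
Mul(-1, Function('b')(Mul(-31, P))) = Mul(-1, Add(Rational(-2, 3), Mul(Rational(-1, 1638), Pow(Mul(Mul(-31, -6), Add(1, Mul(-31, -6))), Rational(1, 2))))) = Mul(-1, Add(Rational(-2, 3), Mul(Rational(-1, 1638), Pow(Mul(186, Add(1, 186)), Rational(1, 2))))) = Mul(-1, Add(Rational(-2, 3), Mul(Rational(-1, 1638), Pow(Mul(186, 187), Rational(1, 2))))) = Mul(-1, Add(Rational(-2, 3), Mul(Rational(-1, 1638), Pow(34782, Rational(1, 2))))) = Add(Rational(2, 3), Mul(Rational(1, 1638), Pow(34782, Rational(1, 2))))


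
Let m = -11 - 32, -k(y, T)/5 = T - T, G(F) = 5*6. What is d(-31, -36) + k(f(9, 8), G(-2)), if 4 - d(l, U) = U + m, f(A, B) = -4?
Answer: 83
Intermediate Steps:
G(F) = 30
k(y, T) = 0 (k(y, T) = -5*(T - T) = -5*0 = 0)
m = -43
d(l, U) = 47 - U (d(l, U) = 4 - (U - 43) = 4 - (-43 + U) = 4 + (43 - U) = 47 - U)
d(-31, -36) + k(f(9, 8), G(-2)) = (47 - 1*(-36)) + 0 = (47 + 36) + 0 = 83 + 0 = 83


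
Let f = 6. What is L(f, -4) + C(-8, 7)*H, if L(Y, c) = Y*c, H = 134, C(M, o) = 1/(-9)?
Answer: -350/9 ≈ -38.889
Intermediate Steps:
C(M, o) = -⅑
L(f, -4) + C(-8, 7)*H = 6*(-4) - ⅑*134 = -24 - 134/9 = -350/9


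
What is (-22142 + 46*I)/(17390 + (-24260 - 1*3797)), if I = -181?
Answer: 30468/10667 ≈ 2.8563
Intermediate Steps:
(-22142 + 46*I)/(17390 + (-24260 - 1*3797)) = (-22142 + 46*(-181))/(17390 + (-24260 - 1*3797)) = (-22142 - 8326)/(17390 + (-24260 - 3797)) = -30468/(17390 - 28057) = -30468/(-10667) = -30468*(-1/10667) = 30468/10667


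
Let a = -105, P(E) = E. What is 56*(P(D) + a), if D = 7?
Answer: -5488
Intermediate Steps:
56*(P(D) + a) = 56*(7 - 105) = 56*(-98) = -5488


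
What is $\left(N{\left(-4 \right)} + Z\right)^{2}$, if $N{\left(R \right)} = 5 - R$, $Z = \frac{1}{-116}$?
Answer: $\frac{1087849}{13456} \approx 80.845$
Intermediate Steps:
$Z = - \frac{1}{116} \approx -0.0086207$
$\left(N{\left(-4 \right)} + Z\right)^{2} = \left(\left(5 - -4\right) - \frac{1}{116}\right)^{2} = \left(\left(5 + 4\right) - \frac{1}{116}\right)^{2} = \left(9 - \frac{1}{116}\right)^{2} = \left(\frac{1043}{116}\right)^{2} = \frac{1087849}{13456}$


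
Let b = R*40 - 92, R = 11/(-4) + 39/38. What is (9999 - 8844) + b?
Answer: 18887/19 ≈ 994.05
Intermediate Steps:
R = -131/76 (R = 11*(-¼) + 39*(1/38) = -11/4 + 39/38 = -131/76 ≈ -1.7237)
b = -3058/19 (b = -131/76*40 - 92 = -1310/19 - 92 = -3058/19 ≈ -160.95)
(9999 - 8844) + b = (9999 - 8844) - 3058/19 = 1155 - 3058/19 = 18887/19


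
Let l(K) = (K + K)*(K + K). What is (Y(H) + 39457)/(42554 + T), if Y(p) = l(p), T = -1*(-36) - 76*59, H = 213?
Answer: 220933/38106 ≈ 5.7979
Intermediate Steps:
T = -4448 (T = 36 - 4484 = -4448)
l(K) = 4*K² (l(K) = (2*K)*(2*K) = 4*K²)
Y(p) = 4*p²
(Y(H) + 39457)/(42554 + T) = (4*213² + 39457)/(42554 - 4448) = (4*45369 + 39457)/38106 = (181476 + 39457)*(1/38106) = 220933*(1/38106) = 220933/38106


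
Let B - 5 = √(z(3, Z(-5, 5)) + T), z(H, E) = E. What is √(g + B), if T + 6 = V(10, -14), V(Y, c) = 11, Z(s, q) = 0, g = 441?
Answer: √(446 + √5) ≈ 21.172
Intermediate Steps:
T = 5 (T = -6 + 11 = 5)
B = 5 + √5 (B = 5 + √(0 + 5) = 5 + √5 ≈ 7.2361)
√(g + B) = √(441 + (5 + √5)) = √(446 + √5)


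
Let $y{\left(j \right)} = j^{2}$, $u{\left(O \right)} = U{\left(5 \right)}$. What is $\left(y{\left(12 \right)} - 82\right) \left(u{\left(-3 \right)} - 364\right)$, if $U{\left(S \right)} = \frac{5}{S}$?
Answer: $-22506$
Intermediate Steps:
$u{\left(O \right)} = 1$ ($u{\left(O \right)} = \frac{5}{5} = 5 \cdot \frac{1}{5} = 1$)
$\left(y{\left(12 \right)} - 82\right) \left(u{\left(-3 \right)} - 364\right) = \left(12^{2} - 82\right) \left(1 - 364\right) = \left(144 - 82\right) \left(-363\right) = 62 \left(-363\right) = -22506$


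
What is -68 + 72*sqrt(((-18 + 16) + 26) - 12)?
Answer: -68 + 144*sqrt(3) ≈ 181.42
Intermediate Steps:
-68 + 72*sqrt(((-18 + 16) + 26) - 12) = -68 + 72*sqrt((-2 + 26) - 12) = -68 + 72*sqrt(24 - 12) = -68 + 72*sqrt(12) = -68 + 72*(2*sqrt(3)) = -68 + 144*sqrt(3)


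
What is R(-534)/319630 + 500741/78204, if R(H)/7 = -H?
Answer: 80172086191/12498172260 ≈ 6.4147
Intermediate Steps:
R(H) = -7*H (R(H) = 7*(-H) = -7*H)
R(-534)/319630 + 500741/78204 = -7*(-534)/319630 + 500741/78204 = 3738*(1/319630) + 500741*(1/78204) = 1869/159815 + 500741/78204 = 80172086191/12498172260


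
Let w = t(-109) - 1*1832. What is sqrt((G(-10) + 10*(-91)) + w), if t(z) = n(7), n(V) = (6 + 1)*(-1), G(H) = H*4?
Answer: I*sqrt(2789) ≈ 52.811*I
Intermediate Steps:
G(H) = 4*H
n(V) = -7 (n(V) = 7*(-1) = -7)
t(z) = -7
w = -1839 (w = -7 - 1*1832 = -7 - 1832 = -1839)
sqrt((G(-10) + 10*(-91)) + w) = sqrt((4*(-10) + 10*(-91)) - 1839) = sqrt((-40 - 910) - 1839) = sqrt(-950 - 1839) = sqrt(-2789) = I*sqrt(2789)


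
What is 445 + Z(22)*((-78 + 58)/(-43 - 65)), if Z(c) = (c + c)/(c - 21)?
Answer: 12235/27 ≈ 453.15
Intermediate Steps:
Z(c) = 2*c/(-21 + c) (Z(c) = (2*c)/(-21 + c) = 2*c/(-21 + c))
445 + Z(22)*((-78 + 58)/(-43 - 65)) = 445 + (2*22/(-21 + 22))*((-78 + 58)/(-43 - 65)) = 445 + (2*22/1)*(-20/(-108)) = 445 + (2*22*1)*(-20*(-1/108)) = 445 + 44*(5/27) = 445 + 220/27 = 12235/27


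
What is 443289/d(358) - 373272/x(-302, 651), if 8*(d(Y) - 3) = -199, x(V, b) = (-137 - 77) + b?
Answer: -230722992/10925 ≈ -21119.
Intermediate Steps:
x(V, b) = -214 + b
d(Y) = -175/8 (d(Y) = 3 + (⅛)*(-199) = 3 - 199/8 = -175/8)
443289/d(358) - 373272/x(-302, 651) = 443289/(-175/8) - 373272/(-214 + 651) = 443289*(-8/175) - 373272/437 = -506616/25 - 373272*1/437 = -506616/25 - 373272/437 = -230722992/10925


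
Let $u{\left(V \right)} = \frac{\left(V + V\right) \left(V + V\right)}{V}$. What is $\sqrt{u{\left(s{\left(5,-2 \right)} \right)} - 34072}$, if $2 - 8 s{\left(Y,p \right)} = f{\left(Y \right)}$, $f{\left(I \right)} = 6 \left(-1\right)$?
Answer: $2 i \sqrt{8517} \approx 184.58 i$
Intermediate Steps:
$f{\left(I \right)} = -6$
$s{\left(Y,p \right)} = 1$ ($s{\left(Y,p \right)} = \frac{1}{4} - - \frac{3}{4} = \frac{1}{4} + \frac{3}{4} = 1$)
$u{\left(V \right)} = 4 V$ ($u{\left(V \right)} = \frac{2 V 2 V}{V} = \frac{4 V^{2}}{V} = 4 V$)
$\sqrt{u{\left(s{\left(5,-2 \right)} \right)} - 34072} = \sqrt{4 \cdot 1 - 34072} = \sqrt{4 - 34072} = \sqrt{-34068} = 2 i \sqrt{8517}$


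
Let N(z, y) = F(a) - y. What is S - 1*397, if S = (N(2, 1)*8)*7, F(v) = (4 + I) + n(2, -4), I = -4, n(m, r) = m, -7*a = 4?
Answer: -341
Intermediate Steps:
a = -4/7 (a = -⅐*4 = -4/7 ≈ -0.57143)
F(v) = 2 (F(v) = (4 - 4) + 2 = 0 + 2 = 2)
N(z, y) = 2 - y
S = 56 (S = ((2 - 1*1)*8)*7 = ((2 - 1)*8)*7 = (1*8)*7 = 8*7 = 56)
S - 1*397 = 56 - 1*397 = 56 - 397 = -341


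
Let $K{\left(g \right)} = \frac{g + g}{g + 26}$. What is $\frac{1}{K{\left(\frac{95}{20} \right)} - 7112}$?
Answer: $- \frac{123}{874738} \approx -0.00014061$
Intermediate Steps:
$K{\left(g \right)} = \frac{2 g}{26 + g}$
$\frac{1}{K{\left(\frac{95}{20} \right)} - 7112} = \frac{1}{\frac{2 \cdot \frac{95}{20}}{26 + \frac{95}{20}} - 7112} = \frac{1}{\frac{2 \cdot 95 \cdot \frac{1}{20}}{26 + 95 \cdot \frac{1}{20}} - 7112} = \frac{1}{2 \cdot \frac{19}{4} \frac{1}{26 + \frac{19}{4}} - 7112} = \frac{1}{2 \cdot \frac{19}{4} \frac{1}{\frac{123}{4}} - 7112} = \frac{1}{2 \cdot \frac{19}{4} \cdot \frac{4}{123} - 7112} = \frac{1}{\frac{38}{123} - 7112} = \frac{1}{- \frac{874738}{123}} = - \frac{123}{874738}$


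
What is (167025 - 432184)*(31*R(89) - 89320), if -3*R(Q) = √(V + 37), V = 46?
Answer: 23684001880 + 8219929*√83/3 ≈ 2.3709e+10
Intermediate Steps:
R(Q) = -√83/3 (R(Q) = -√(46 + 37)/3 = -√83/3)
(167025 - 432184)*(31*R(89) - 89320) = (167025 - 432184)*(31*(-√83/3) - 89320) = -265159*(-31*√83/3 - 89320) = -265159*(-89320 - 31*√83/3) = 23684001880 + 8219929*√83/3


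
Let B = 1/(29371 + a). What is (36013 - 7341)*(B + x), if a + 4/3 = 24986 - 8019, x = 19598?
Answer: 39055822604288/69505 ≈ 5.6191e+8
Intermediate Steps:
a = 50897/3 (a = -4/3 + (24986 - 8019) = -4/3 + 16967 = 50897/3 ≈ 16966.)
B = 3/139010 (B = 1/(29371 + 50897/3) = 1/(139010/3) = 3/139010 ≈ 2.1581e-5)
(36013 - 7341)*(B + x) = (36013 - 7341)*(3/139010 + 19598) = 28672*(2724317983/139010) = 39055822604288/69505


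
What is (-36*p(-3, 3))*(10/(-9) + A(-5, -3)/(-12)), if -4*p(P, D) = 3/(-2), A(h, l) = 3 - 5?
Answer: 51/4 ≈ 12.750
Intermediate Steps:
A(h, l) = -2
p(P, D) = 3/8 (p(P, D) = -3/(4*(-2)) = -3*(-1)/(4*2) = -¼*(-3/2) = 3/8)
(-36*p(-3, 3))*(10/(-9) + A(-5, -3)/(-12)) = (-36*3/8)*(10/(-9) - 2/(-12)) = -27*(10*(-⅑) - 2*(-1/12))/2 = -27*(-10/9 + ⅙)/2 = -27/2*(-17/18) = 51/4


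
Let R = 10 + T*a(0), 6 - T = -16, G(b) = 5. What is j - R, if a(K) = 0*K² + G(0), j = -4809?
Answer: -4929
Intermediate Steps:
T = 22 (T = 6 - 1*(-16) = 6 + 16 = 22)
a(K) = 5 (a(K) = 0*K² + 5 = 0 + 5 = 5)
R = 120 (R = 10 + 22*5 = 10 + 110 = 120)
j - R = -4809 - 1*120 = -4809 - 120 = -4929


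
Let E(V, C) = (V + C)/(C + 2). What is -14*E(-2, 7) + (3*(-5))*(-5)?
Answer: 605/9 ≈ 67.222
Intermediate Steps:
E(V, C) = (C + V)/(2 + C)
-14*E(-2, 7) + (3*(-5))*(-5) = -14*(7 - 2)/(2 + 7) + (3*(-5))*(-5) = -14*5/9 - 15*(-5) = -14*5/9 + 75 = -70/9 + 75 = 605/9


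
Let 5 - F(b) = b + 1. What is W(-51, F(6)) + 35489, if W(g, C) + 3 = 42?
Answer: 35528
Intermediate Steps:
F(b) = 4 - b (F(b) = 5 - (b + 1) = 5 - (1 + b) = 5 + (-1 - b) = 4 - b)
W(g, C) = 39 (W(g, C) = -3 + 42 = 39)
W(-51, F(6)) + 35489 = 39 + 35489 = 35528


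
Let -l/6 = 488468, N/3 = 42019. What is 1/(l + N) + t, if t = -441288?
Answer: -1237702959289/2804751 ≈ -4.4129e+5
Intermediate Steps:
N = 126057 (N = 3*42019 = 126057)
l = -2930808 (l = -6*488468 = -2930808)
1/(l + N) + t = 1/(-2930808 + 126057) - 441288 = 1/(-2804751) - 441288 = -1/2804751 - 441288 = -1237702959289/2804751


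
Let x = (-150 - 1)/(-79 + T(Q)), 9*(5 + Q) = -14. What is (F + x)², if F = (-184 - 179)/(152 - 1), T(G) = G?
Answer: 5520638601/13518712900 ≈ 0.40837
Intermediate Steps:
Q = -59/9 (Q = -5 + (⅑)*(-14) = -5 - 14/9 = -59/9 ≈ -6.5556)
x = 1359/770 (x = (-150 - 1)/(-79 - 59/9) = -151/(-770/9) = -151*(-9/770) = 1359/770 ≈ 1.7649)
F = -363/151 ≈ -2.4040
(F + x)² = (-363/151 + 1359/770)² = (-74301/116270)² = 5520638601/13518712900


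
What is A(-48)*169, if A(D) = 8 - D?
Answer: 9464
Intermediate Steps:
A(-48)*169 = (8 - 1*(-48))*169 = (8 + 48)*169 = 56*169 = 9464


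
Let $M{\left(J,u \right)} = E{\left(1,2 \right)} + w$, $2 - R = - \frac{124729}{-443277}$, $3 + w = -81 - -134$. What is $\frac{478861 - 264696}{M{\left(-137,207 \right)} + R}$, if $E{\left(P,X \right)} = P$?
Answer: $\frac{94934418705}{23368952} \approx 4062.4$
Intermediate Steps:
$w = 50$ ($w = -3 - -53 = -3 + \left(-81 + 134\right) = -3 + 53 = 50$)
$R = \frac{761825}{443277}$ ($R = 2 - - \frac{124729}{-443277} = 2 - \left(-124729\right) \left(- \frac{1}{443277}\right) = 2 - \frac{124729}{443277} = \frac{761825}{443277} \approx 1.7186$)
$M{\left(J,u \right)} = 51$ ($M{\left(J,u \right)} = 1 + 50 = 51$)
$\frac{478861 - 264696}{M{\left(-137,207 \right)} + R} = \frac{478861 - 264696}{51 + \frac{761825}{443277}} = \frac{214165}{\frac{23368952}{443277}} = 214165 \cdot \frac{443277}{23368952} = \frac{94934418705}{23368952}$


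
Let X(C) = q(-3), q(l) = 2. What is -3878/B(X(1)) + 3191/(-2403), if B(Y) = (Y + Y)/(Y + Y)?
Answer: -9322025/2403 ≈ -3879.3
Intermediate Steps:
X(C) = 2
B(Y) = 1 (B(Y) = (2*Y)/((2*Y)) = (2*Y)*(1/(2*Y)) = 1)
-3878/B(X(1)) + 3191/(-2403) = -3878/1 + 3191/(-2403) = -3878*1 + 3191*(-1/2403) = -3878 - 3191/2403 = -9322025/2403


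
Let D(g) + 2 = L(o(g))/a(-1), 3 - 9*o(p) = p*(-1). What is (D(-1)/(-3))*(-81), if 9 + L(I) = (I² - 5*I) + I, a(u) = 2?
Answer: -1121/6 ≈ -186.83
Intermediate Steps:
o(p) = ⅓ + p/9 (o(p) = ⅓ - p*(-1)/9 = ⅓ - (-1)*p/9 = ⅓ + p/9)
L(I) = -9 + I² - 4*I (L(I) = -9 + ((I² - 5*I) + I) = -9 + (I² - 4*I) = -9 + I² - 4*I)
D(g) = -43/6 + (⅓ + g/9)²/2 - 2*g/9 (D(g) = -2 + (-9 + (⅓ + g/9)² - 4*(⅓ + g/9))/2 = -2 + (-9 + (⅓ + g/9)² + (-4/3 - 4*g/9))*(½) = -2 + (-31/3 + (⅓ + g/9)² - 4*g/9)*(½) = -2 + (-31/6 + (⅓ + g/9)²/2 - 2*g/9) = -43/6 + (⅓ + g/9)²/2 - 2*g/9)
(D(-1)/(-3))*(-81) = ((-64/9 - 5/27*(-1) + (1/162)*(-1)²)/(-3))*(-81) = -(-64/9 + 5/27 + (1/162)*1)/3*(-81) = -(-64/9 + 5/27 + 1/162)/3*(-81) = -⅓*(-1121/162)*(-81) = (1121/486)*(-81) = -1121/6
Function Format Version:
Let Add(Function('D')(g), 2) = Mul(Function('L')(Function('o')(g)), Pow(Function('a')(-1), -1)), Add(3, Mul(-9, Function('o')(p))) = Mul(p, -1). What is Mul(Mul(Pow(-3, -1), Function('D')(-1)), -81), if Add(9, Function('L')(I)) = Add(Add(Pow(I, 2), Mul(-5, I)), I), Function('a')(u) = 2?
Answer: Rational(-1121, 6) ≈ -186.83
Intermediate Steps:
Function('o')(p) = Add(Rational(1, 3), Mul(Rational(1, 9), p)) (Function('o')(p) = Add(Rational(1, 3), Mul(Rational(-1, 9), Mul(p, -1))) = Add(Rational(1, 3), Mul(Rational(-1, 9), Mul(-1, p))) = Add(Rational(1, 3), Mul(Rational(1, 9), p)))
Function('L')(I) = Add(-9, Pow(I, 2), Mul(-4, I)) (Function('L')(I) = Add(-9, Add(Add(Pow(I, 2), Mul(-5, I)), I)) = Add(-9, Add(Pow(I, 2), Mul(-4, I))) = Add(-9, Pow(I, 2), Mul(-4, I)))
Function('D')(g) = Add(Rational(-43, 6), Mul(Rational(1, 2), Pow(Add(Rational(1, 3), Mul(Rational(1, 9), g)), 2)), Mul(Rational(-2, 9), g)) (Function('D')(g) = Add(-2, Mul(Add(-9, Pow(Add(Rational(1, 3), Mul(Rational(1, 9), g)), 2), Mul(-4, Add(Rational(1, 3), Mul(Rational(1, 9), g)))), Pow(2, -1))) = Add(-2, Mul(Add(-9, Pow(Add(Rational(1, 3), Mul(Rational(1, 9), g)), 2), Add(Rational(-4, 3), Mul(Rational(-4, 9), g))), Rational(1, 2))) = Add(-2, Mul(Add(Rational(-31, 3), Pow(Add(Rational(1, 3), Mul(Rational(1, 9), g)), 2), Mul(Rational(-4, 9), g)), Rational(1, 2))) = Add(-2, Add(Rational(-31, 6), Mul(Rational(1, 2), Pow(Add(Rational(1, 3), Mul(Rational(1, 9), g)), 2)), Mul(Rational(-2, 9), g))) = Add(Rational(-43, 6), Mul(Rational(1, 2), Pow(Add(Rational(1, 3), Mul(Rational(1, 9), g)), 2)), Mul(Rational(-2, 9), g)))
Mul(Mul(Pow(-3, -1), Function('D')(-1)), -81) = Mul(Mul(Pow(-3, -1), Add(Rational(-64, 9), Mul(Rational(-5, 27), -1), Mul(Rational(1, 162), Pow(-1, 2)))), -81) = Mul(Mul(Rational(-1, 3), Add(Rational(-64, 9), Rational(5, 27), Mul(Rational(1, 162), 1))), -81) = Mul(Mul(Rational(-1, 3), Add(Rational(-64, 9), Rational(5, 27), Rational(1, 162))), -81) = Mul(Mul(Rational(-1, 3), Rational(-1121, 162)), -81) = Mul(Rational(1121, 486), -81) = Rational(-1121, 6)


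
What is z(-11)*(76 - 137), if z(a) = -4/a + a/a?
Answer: -915/11 ≈ -83.182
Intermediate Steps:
z(a) = 1 - 4/a (z(a) = -4/a + 1 = 1 - 4/a)
z(-11)*(76 - 137) = ((-4 - 11)/(-11))*(76 - 137) = -1/11*(-15)*(-61) = (15/11)*(-61) = -915/11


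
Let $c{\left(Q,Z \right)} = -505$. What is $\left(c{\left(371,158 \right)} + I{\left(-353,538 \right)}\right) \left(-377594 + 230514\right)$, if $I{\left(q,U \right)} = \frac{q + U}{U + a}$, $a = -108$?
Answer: $\frac{3191121220}{43} \approx 7.4212 \cdot 10^{7}$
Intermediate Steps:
$I{\left(q,U \right)} = \frac{U + q}{-108 + U}$ ($I{\left(q,U \right)} = \frac{q + U}{U - 108} = \frac{U + q}{-108 + U}$)
$\left(c{\left(371,158 \right)} + I{\left(-353,538 \right)}\right) \left(-377594 + 230514\right) = \left(-505 + \frac{538 - 353}{-108 + 538}\right) \left(-377594 + 230514\right) = \left(-505 + \frac{1}{430} \cdot 185\right) \left(-147080\right) = \left(-505 + \frac{37}{86}\right) \left(-147080\right) = \left(- \frac{43393}{86}\right) \left(-147080\right) = \frac{3191121220}{43}$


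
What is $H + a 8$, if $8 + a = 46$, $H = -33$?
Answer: $271$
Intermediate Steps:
$a = 38$ ($a = -8 + 46 = 38$)
$H + a 8 = -33 + 38 \cdot 8 = -33 + 304 = 271$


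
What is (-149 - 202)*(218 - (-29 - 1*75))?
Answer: -113022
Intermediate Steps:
(-149 - 202)*(218 - (-29 - 1*75)) = -351*(218 - (-29 - 75)) = -351*(218 - 1*(-104)) = -351*(218 + 104) = -351*322 = -113022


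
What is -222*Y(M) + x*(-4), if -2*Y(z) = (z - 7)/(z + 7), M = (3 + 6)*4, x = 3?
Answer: 2703/43 ≈ 62.860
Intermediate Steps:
M = 36 (M = 9*4 = 36)
Y(z) = -(-7 + z)/(2*(7 + z)) (Y(z) = -(z - 7)/(2*(z + 7)) = -(-7 + z)/(2*(7 + z)))
-222*Y(M) + x*(-4) = -111*(7 - 1*36)/(7 + 36) + 3*(-4) = -111*(7 - 36)/43 - 12 = -111*(-29)/43 - 12 = -222*(-29/86) - 12 = 3219/43 - 12 = 2703/43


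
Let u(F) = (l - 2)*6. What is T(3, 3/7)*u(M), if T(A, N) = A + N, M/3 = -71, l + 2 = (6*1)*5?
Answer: 3744/7 ≈ 534.86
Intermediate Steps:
l = 28 (l = -2 + (6*1)*5 = -2 + 6*5 = -2 + 30 = 28)
M = -213 (M = 3*(-71) = -213)
u(F) = 156 (u(F) = (28 - 2)*6 = 26*6 = 156)
T(3, 3/7)*u(M) = (3 + 3/7)*156 = (24/7)*156 = 3744/7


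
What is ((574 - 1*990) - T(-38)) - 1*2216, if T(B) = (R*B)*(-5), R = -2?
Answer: -2252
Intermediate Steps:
T(B) = 10*B (T(B) = -2*B*(-5) = 10*B)
((574 - 1*990) - T(-38)) - 1*2216 = ((574 - 1*990) - 10*(-38)) - 1*2216 = ((574 - 990) - 1*(-380)) - 2216 = (-416 + 380) - 2216 = -36 - 2216 = -2252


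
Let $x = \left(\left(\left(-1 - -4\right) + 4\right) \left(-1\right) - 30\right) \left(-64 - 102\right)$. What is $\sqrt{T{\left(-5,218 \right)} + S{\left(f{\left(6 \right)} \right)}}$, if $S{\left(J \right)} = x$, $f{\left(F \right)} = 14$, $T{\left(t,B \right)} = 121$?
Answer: $\sqrt{6263} \approx 79.139$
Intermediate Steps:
$x = 6142$ ($x = \left(\left(\left(-1 + 4\right) + 4\right) \left(-1\right) - 30\right) \left(-166\right) = \left(\left(3 + 4\right) \left(-1\right) - 30\right) \left(-166\right) = \left(7 \left(-1\right) - 30\right) \left(-166\right) = \left(-7 - 30\right) \left(-166\right) = \left(-37\right) \left(-166\right) = 6142$)
$S{\left(J \right)} = 6142$
$\sqrt{T{\left(-5,218 \right)} + S{\left(f{\left(6 \right)} \right)}} = \sqrt{121 + 6142} = \sqrt{6263}$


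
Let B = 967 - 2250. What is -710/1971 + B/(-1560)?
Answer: 473731/1024920 ≈ 0.46221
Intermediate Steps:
B = -1283
-710/1971 + B/(-1560) = -710/1971 - 1283/(-1560) = -710*1/1971 - 1283*(-1/1560) = -710/1971 + 1283/1560 = 473731/1024920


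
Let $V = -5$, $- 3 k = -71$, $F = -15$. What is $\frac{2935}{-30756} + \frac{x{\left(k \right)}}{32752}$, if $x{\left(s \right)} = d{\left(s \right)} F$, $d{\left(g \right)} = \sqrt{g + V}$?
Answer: $- \frac{2935}{30756} - \frac{5 \sqrt{42}}{16376} \approx -0.097407$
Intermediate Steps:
$k = \frac{71}{3}$ ($k = \left(- \frac{1}{3}\right) \left(-71\right) = \frac{71}{3} \approx 23.667$)
$d{\left(g \right)} = \sqrt{-5 + g}$ ($d{\left(g \right)} = \sqrt{g - 5} = \sqrt{-5 + g}$)
$x{\left(s \right)} = - 15 \sqrt{-5 + s}$ ($x{\left(s \right)} = \sqrt{-5 + s} \left(-15\right) = - 15 \sqrt{-5 + s}$)
$\frac{2935}{-30756} + \frac{x{\left(k \right)}}{32752} = \frac{2935}{-30756} + \frac{\left(-15\right) \sqrt{-5 + \frac{71}{3}}}{32752} = 2935 \left(- \frac{1}{30756}\right) + - 15 \sqrt{\frac{56}{3}} \cdot \frac{1}{32752} = - \frac{2935}{30756} + - 15 \frac{2 \sqrt{42}}{3} \cdot \frac{1}{32752} = - \frac{2935}{30756} + - 10 \sqrt{42} \cdot \frac{1}{32752} = - \frac{2935}{30756} - \frac{5 \sqrt{42}}{16376}$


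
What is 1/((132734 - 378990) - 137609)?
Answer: -1/383865 ≈ -2.6051e-6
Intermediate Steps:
1/((132734 - 378990) - 137609) = 1/(-246256 - 137609) = 1/(-383865) = -1/383865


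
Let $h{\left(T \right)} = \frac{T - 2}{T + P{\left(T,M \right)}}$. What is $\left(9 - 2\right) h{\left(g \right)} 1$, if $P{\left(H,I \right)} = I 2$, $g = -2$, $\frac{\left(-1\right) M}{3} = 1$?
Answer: $\frac{7}{2} \approx 3.5$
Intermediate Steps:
$M = -3$ ($M = \left(-3\right) 1 = -3$)
$P{\left(H,I \right)} = 2 I$
$h{\left(T \right)} = \frac{-2 + T}{-6 + T}$ ($h{\left(T \right)} = \frac{T - 2}{T + 2 \left(-3\right)} = \frac{-2 + T}{T - 6} = \frac{-2 + T}{-6 + T}$)
$\left(9 - 2\right) h{\left(g \right)} 1 = \left(9 - 2\right) \frac{-2 - 2}{-6 - 2} \cdot 1 = 7 \frac{1}{-8} \left(-4\right) 1 = 7 \left(\left(- \frac{1}{8}\right) \left(-4\right)\right) 1 = 7 \cdot \frac{1}{2} \cdot 1 = \frac{7}{2} \cdot 1 = \frac{7}{2}$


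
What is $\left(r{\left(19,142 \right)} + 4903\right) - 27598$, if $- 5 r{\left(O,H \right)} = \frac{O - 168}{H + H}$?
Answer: $- \frac{32226751}{1420} \approx -22695.0$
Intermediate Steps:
$r{\left(O,H \right)} = - \frac{-168 + O}{10 H}$ ($r{\left(O,H \right)} = - \frac{\left(O - 168\right) \frac{1}{H + H}}{5} = - \frac{\left(-168 + O\right) \frac{1}{2 H}}{5} = - \frac{\frac{1}{2} \frac{1}{H} \left(-168 + O\right)}{5} = - \frac{-168 + O}{10 H}$)
$\left(r{\left(19,142 \right)} + 4903\right) - 27598 = \left(\frac{168 - 19}{10 \cdot 142} + 4903\right) - 27598 = \left(\frac{1}{10} \cdot \frac{1}{142} \left(168 - 19\right) + 4903\right) - 27598 = \left(\frac{1}{10} \cdot \frac{1}{142} \cdot 149 + 4903\right) - 27598 = \left(\frac{149}{1420} + 4903\right) - 27598 = \frac{6962409}{1420} - 27598 = - \frac{32226751}{1420}$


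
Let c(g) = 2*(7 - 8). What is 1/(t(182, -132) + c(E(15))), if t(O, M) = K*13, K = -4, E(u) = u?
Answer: -1/54 ≈ -0.018519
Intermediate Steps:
c(g) = -2 (c(g) = 2*(-1) = -2)
t(O, M) = -52 (t(O, M) = -4*13 = -52)
1/(t(182, -132) + c(E(15))) = 1/(-52 - 2) = 1/(-54) = -1/54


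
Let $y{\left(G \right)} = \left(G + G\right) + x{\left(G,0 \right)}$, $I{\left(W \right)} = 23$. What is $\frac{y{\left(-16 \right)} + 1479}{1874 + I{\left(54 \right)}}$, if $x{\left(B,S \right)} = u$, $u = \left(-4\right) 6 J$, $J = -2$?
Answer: $\frac{1495}{1897} \approx 0.78809$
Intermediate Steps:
$u = 48$ ($u = \left(-4\right) 6 \left(-2\right) = \left(-24\right) \left(-2\right) = 48$)
$x{\left(B,S \right)} = 48$
$y{\left(G \right)} = 48 + 2 G$ ($y{\left(G \right)} = \left(G + G\right) + 48 = 2 G + 48 = 48 + 2 G$)
$\frac{y{\left(-16 \right)} + 1479}{1874 + I{\left(54 \right)}} = \frac{\left(48 + 2 \left(-16\right)\right) + 1479}{1874 + 23} = \frac{\left(48 - 32\right) + 1479}{1897} = \left(16 + 1479\right) \frac{1}{1897} = 1495 \cdot \frac{1}{1897} = \frac{1495}{1897}$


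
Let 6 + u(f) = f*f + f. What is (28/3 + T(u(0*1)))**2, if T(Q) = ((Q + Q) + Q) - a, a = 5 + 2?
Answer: 2209/9 ≈ 245.44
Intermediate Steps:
a = 7
u(f) = -6 + f + f**2 (u(f) = -6 + (f*f + f) = -6 + (f**2 + f) = -6 + (f + f**2) = -6 + f + f**2)
T(Q) = -7 + 3*Q (T(Q) = ((Q + Q) + Q) - 1*7 = (2*Q + Q) - 7 = 3*Q - 7 = -7 + 3*Q)
(28/3 + T(u(0*1)))**2 = (28/3 + (-7 + 3*(-6 + 0*1 + (0*1)**2)))**2 = (28*(1/3) + (-7 + 3*(-6 + 0 + 0**2)))**2 = (28/3 + (-7 + 3*(-6 + 0 + 0)))**2 = (28/3 + (-7 + 3*(-6)))**2 = (28/3 + (-7 - 18))**2 = (28/3 - 25)**2 = (-47/3)**2 = 2209/9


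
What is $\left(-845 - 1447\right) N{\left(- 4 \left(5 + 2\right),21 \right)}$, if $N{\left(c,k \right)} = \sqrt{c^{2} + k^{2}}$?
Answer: $-80220$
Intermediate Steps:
$\left(-845 - 1447\right) N{\left(- 4 \left(5 + 2\right),21 \right)} = \left(-845 - 1447\right) \sqrt{\left(- 4 \left(5 + 2\right)\right)^{2} + 21^{2}} = - 2292 \sqrt{\left(\left(-4\right) 7\right)^{2} + 441} = - 2292 \sqrt{\left(-28\right)^{2} + 441} = - 2292 \sqrt{784 + 441} = - 2292 \sqrt{1225} = \left(-2292\right) 35 = -80220$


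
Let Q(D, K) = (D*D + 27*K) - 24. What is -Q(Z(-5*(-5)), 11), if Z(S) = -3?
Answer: -282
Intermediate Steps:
Q(D, K) = -24 + D² + 27*K (Q(D, K) = (D² + 27*K) - 24 = -24 + D² + 27*K)
-Q(Z(-5*(-5)), 11) = -(-24 + (-3)² + 27*11) = -(-24 + 9 + 297) = -1*282 = -282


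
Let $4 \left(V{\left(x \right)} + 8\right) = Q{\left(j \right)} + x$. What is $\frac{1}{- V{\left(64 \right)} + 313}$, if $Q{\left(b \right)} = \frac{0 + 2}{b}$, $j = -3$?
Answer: $\frac{6}{1831} \approx 0.0032769$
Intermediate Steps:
$Q{\left(b \right)} = \frac{2}{b}$
$V{\left(x \right)} = - \frac{49}{6} + \frac{x}{4}$ ($V{\left(x \right)} = -8 + \frac{\frac{2}{-3} + x}{4} = -8 + \frac{2 \left(- \frac{1}{3}\right) + x}{4} = -8 + \frac{- \frac{2}{3} + x}{4} = -8 + \left(- \frac{1}{6} + \frac{x}{4}\right) = - \frac{49}{6} + \frac{x}{4}$)
$\frac{1}{- V{\left(64 \right)} + 313} = \frac{1}{- (- \frac{49}{6} + \frac{1}{4} \cdot 64) + 313} = \frac{1}{- (- \frac{49}{6} + 16) + 313} = \frac{1}{\left(-1\right) \frac{47}{6} + 313} = \frac{1}{- \frac{47}{6} + 313} = \frac{1}{\frac{1831}{6}} = \frac{6}{1831}$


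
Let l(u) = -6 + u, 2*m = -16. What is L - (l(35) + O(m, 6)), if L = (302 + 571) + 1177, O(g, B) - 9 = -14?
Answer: 2026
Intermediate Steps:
m = -8 (m = (½)*(-16) = -8)
O(g, B) = -5 (O(g, B) = 9 - 14 = -5)
L = 2050 (L = 873 + 1177 = 2050)
L - (l(35) + O(m, 6)) = 2050 - ((-6 + 35) - 5) = 2050 - (29 - 5) = 2050 - 1*24 = 2050 - 24 = 2026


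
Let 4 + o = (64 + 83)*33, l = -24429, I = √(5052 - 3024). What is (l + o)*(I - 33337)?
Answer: 652805134 - 509132*√3 ≈ 6.5192e+8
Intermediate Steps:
I = 26*√3 (I = √2028 = 26*√3 ≈ 45.033)
o = 4847 (o = -4 + (64 + 83)*33 = -4 + 147*33 = -4 + 4851 = 4847)
(l + o)*(I - 33337) = (-24429 + 4847)*(26*√3 - 33337) = -19582*(-33337 + 26*√3) = 652805134 - 509132*√3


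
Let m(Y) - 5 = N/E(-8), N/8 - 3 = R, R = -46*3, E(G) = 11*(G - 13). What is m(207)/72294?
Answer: 745/5566638 ≈ 0.00013383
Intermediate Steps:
E(G) = -143 + 11*G (E(G) = 11*(-13 + G) = -143 + 11*G)
R = -138
N = -1080 (N = 24 + 8*(-138) = 24 - 1104 = -1080)
m(Y) = 745/77 (m(Y) = 5 - 1080/(-143 + 11*(-8)) = 5 - 1080/(-143 - 88) = 5 - 1080/(-231) = 5 - 1080*(-1/231) = 5 + 360/77 = 745/77)
m(207)/72294 = (745/77)/72294 = (745/77)*(1/72294) = 745/5566638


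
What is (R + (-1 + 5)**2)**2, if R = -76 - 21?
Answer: 6561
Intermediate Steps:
R = -97
(R + (-1 + 5)**2)**2 = (-97 + (-1 + 5)**2)**2 = (-97 + 4**2)**2 = (-97 + 16)**2 = (-81)**2 = 6561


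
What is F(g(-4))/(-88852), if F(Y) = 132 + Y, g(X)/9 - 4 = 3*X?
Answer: -15/22213 ≈ -0.00067528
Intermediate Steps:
g(X) = 36 + 27*X (g(X) = 36 + 9*(3*X) = 36 + 27*X)
F(g(-4))/(-88852) = (132 + (36 + 27*(-4)))/(-88852) = (132 + (36 - 108))*(-1/88852) = (132 - 72)*(-1/88852) = 60*(-1/88852) = -15/22213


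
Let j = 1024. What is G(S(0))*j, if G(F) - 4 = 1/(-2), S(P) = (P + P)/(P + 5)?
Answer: 3584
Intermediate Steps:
S(P) = 2*P/(5 + P) (S(P) = (2*P)/(5 + P) = 2*P/(5 + P))
G(F) = 7/2 (G(F) = 4 + 1/(-2) = 4 - ½ = 7/2)
G(S(0))*j = (7/2)*1024 = 3584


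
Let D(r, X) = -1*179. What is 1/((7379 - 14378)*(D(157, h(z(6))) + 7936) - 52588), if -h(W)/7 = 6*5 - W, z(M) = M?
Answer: -1/54343831 ≈ -1.8401e-8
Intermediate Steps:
h(W) = -210 + 7*W (h(W) = -7*(6*5 - W) = -7*(30 - W) = -210 + 7*W)
D(r, X) = -179
1/((7379 - 14378)*(D(157, h(z(6))) + 7936) - 52588) = 1/((7379 - 14378)*(-179 + 7936) - 52588) = 1/(-6999*7757 - 52588) = 1/(-54291243 - 52588) = 1/(-54343831) = -1/54343831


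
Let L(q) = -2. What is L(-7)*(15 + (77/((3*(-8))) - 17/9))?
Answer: -713/36 ≈ -19.806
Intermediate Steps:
L(-7)*(15 + (77/((3*(-8))) - 17/9)) = -2*(15 + (77/((3*(-8))) - 17/9)) = -2*(15 + (77/(-24) - 17*1/9)) = -2*(15 + (77*(-1/24) - 17/9)) = -2*(15 + (-77/24 - 17/9)) = -2*(15 - 367/72) = -2*713/72 = -713/36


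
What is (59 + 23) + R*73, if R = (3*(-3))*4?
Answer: -2546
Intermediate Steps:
R = -36 (R = -9*4 = -36)
(59 + 23) + R*73 = (59 + 23) - 36*73 = 82 - 2628 = -2546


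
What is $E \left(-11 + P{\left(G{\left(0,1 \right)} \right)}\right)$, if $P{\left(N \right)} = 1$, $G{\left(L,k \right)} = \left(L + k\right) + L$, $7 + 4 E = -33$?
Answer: $100$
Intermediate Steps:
$E = -10$ ($E = - \frac{7}{4} + \frac{1}{4} \left(-33\right) = - \frac{7}{4} - \frac{33}{4} = -10$)
$G{\left(L,k \right)} = k + 2 L$
$E \left(-11 + P{\left(G{\left(0,1 \right)} \right)}\right) = - 10 \left(-11 + 1\right) = \left(-10\right) \left(-10\right) = 100$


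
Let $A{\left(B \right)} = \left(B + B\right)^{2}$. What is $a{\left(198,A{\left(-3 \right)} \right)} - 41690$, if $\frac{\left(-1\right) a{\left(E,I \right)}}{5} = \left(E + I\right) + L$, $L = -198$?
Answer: $-41870$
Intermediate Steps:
$A{\left(B \right)} = 4 B^{2}$ ($A{\left(B \right)} = \left(2 B\right)^{2} = 4 B^{2}$)
$a{\left(E,I \right)} = 990 - 5 E - 5 I$ ($a{\left(E,I \right)} = - 5 \left(\left(E + I\right) - 198\right) = - 5 \left(-198 + E + I\right) = 990 - 5 E - 5 I$)
$a{\left(198,A{\left(-3 \right)} \right)} - 41690 = \left(990 - 990 - 5 \cdot 4 \left(-3\right)^{2}\right) - 41690 = \left(990 - 990 - 5 \cdot 4 \cdot 9\right) - 41690 = \left(990 - 990 - 180\right) - 41690 = -180 - 41690 = -41870$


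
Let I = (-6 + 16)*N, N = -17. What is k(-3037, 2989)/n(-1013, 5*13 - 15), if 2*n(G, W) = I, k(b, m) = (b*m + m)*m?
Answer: 27123991356/85 ≈ 3.1911e+8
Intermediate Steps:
k(b, m) = m*(m + b*m) (k(b, m) = (m + b*m)*m = m*(m + b*m))
I = -170 (I = (-6 + 16)*(-17) = 10*(-17) = -170)
n(G, W) = -85 (n(G, W) = (½)*(-170) = -85)
k(-3037, 2989)/n(-1013, 5*13 - 15) = (2989²*(1 - 3037))/(-85) = (8934121*(-3036))*(-1/85) = -27123991356*(-1/85) = 27123991356/85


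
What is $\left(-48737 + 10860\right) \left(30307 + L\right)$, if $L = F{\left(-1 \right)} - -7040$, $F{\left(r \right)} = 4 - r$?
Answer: $-1414781704$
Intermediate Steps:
$L = 7045$ ($L = \left(4 - -1\right) - -7040 = \left(4 + 1\right) + 7040 = 5 + 7040 = 7045$)
$\left(-48737 + 10860\right) \left(30307 + L\right) = \left(-48737 + 10860\right) \left(30307 + 7045\right) = \left(-37877\right) 37352 = -1414781704$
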